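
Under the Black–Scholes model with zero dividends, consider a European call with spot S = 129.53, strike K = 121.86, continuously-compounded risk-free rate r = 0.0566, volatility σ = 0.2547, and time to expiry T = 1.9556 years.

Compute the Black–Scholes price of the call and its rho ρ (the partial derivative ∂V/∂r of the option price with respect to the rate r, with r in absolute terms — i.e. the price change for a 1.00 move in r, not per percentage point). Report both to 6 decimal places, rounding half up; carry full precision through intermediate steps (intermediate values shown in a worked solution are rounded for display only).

σ√T = 0.2547·√1.9556 = 0.356180
d₁ = (ln(S/K) + (r+σ²/2)T) / (σ√T) = (ln(129.53/121.86) + (0.0566+0.2547²/2)·1.9556) / 0.356180 = (0.061040 + 0.174119) / 0.356180 = 0.660225
d₂ = d₁ − σ√T = 0.660225 − 0.356180 = 0.304045
e^{−rT} = e^{−0.0566·1.9556} = 0.895219
N(d₁) = 0.745445,  N(d₂) = 0.619453
Call price V = S·N(d₁) − K·e^{−rT}·N(d₂) = 96.557518 − 67.577015 = 28.980503
ρ = K·T·e^{−rT}·N(d₂) = 132.153611

price = 28.980503
ρ = 132.153611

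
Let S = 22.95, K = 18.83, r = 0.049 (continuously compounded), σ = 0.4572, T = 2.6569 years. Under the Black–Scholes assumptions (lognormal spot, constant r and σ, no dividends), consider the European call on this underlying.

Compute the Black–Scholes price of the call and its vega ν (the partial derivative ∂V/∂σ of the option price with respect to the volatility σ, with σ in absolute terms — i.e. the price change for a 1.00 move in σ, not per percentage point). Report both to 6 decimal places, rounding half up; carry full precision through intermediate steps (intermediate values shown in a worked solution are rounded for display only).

σ√T = 0.4572·√2.6569 = 0.745236
d₁ = (ln(S/K) + (r+σ²/2)T) / (σ√T) = (ln(22.95/18.83) + (0.049+0.4572²/2)·2.6569) / 0.745236 = (0.197867 + 0.407876) / 0.745236 = 0.812820
d₂ = d₁ − σ√T = 0.812820 − 0.745236 = 0.067584
e^{−rT} = e^{−0.049·2.6569} = 0.877930
N(d₁) = 0.791839,  N(d₂) = 0.526942
Call price V = S·N(d₁) − K·e^{−rT}·N(d₂) = 18.172716 − 8.711100 = 9.461617
φ(d₁) = (1/√(2π))·e^{−d₁²/2} = 0.286712
ν = S·φ(d₁)·√T = 10.725466

price = 9.461617
ν = 10.725466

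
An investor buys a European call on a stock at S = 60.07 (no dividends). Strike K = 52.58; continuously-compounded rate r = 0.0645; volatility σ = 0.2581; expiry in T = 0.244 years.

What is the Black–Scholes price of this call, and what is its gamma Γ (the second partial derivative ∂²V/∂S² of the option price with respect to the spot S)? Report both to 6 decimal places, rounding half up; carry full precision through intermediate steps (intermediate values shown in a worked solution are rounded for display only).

σ√T = 0.2581·√0.244 = 0.127492
d₁ = (ln(S/K) + (r+σ²/2)T) / (σ√T) = (ln(60.07/52.58) + (0.0645+0.2581²/2)·0.244) / 0.127492 = (0.133175 + 0.023865) / 0.127492 = 1.231762
d₂ = d₁ − σ√T = 1.231762 − 0.127492 = 1.104270
e^{−rT} = e^{−0.0645·0.244} = 0.984385
N(d₁) = 0.890981,  N(d₂) = 0.865262
Call price V = S·N(d₁) − K·e^{−rT}·N(d₂) = 53.521232 − 44.785076 = 8.736156
φ(d₁) = (1/√(2π))·e^{−d₁²/2} = 0.186830
Γ = φ(d₁) / (S·σ·√T) = 0.024395

price = 8.736156
Γ = 0.024395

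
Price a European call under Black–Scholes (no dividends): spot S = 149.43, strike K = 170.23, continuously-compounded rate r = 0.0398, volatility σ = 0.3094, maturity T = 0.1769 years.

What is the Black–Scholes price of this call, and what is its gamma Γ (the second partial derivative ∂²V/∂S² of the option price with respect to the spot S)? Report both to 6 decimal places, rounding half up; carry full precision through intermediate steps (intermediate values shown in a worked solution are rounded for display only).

price = 1.900406
Γ = 0.013901

σ√T = 0.3094·√0.1769 = 0.130132
d₁ = (ln(S/K) + (r+σ²/2)T) / (σ√T) = (ln(149.43/170.23) + (0.0398+0.3094²/2)·0.1769) / 0.130132 = (-0.130322 + 0.015508) / 0.130132 = -0.882293
d₂ = d₁ − σ√T = -0.882293 − 0.130132 = -1.012425
e^{−rT} = e^{−0.0398·0.1769} = 0.992984
N(d₁) = 0.188809,  N(d₂) = 0.155667
Call price V = S·N(d₁) − K·e^{−rT}·N(d₂) = 28.213748 − 26.313342 = 1.900406
φ(d₁) = (1/√(2π))·e^{−d₁²/2} = 0.270317
Γ = φ(d₁) / (S·σ·√T) = 0.013901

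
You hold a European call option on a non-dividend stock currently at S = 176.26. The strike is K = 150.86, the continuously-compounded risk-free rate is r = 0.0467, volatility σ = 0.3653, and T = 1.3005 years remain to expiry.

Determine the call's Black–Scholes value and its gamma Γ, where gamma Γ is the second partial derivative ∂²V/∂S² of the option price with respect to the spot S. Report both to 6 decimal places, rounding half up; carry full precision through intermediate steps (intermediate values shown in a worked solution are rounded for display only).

σ√T = 0.3653·√1.3005 = 0.416586
d₁ = (ln(S/K) + (r+σ²/2)T) / (σ√T) = (ln(176.26/150.86) + (0.0467+0.3653²/2)·1.3005) / 0.416586 = (0.155608 + 0.147505) / 0.416586 = 0.727612
d₂ = d₁ − σ√T = 0.727612 − 0.416586 = 0.311026
e^{−rT} = e^{−0.0467·1.3005} = 0.941074
N(d₁) = 0.766575,  N(d₂) = 0.622110
Call price V = S·N(d₁) − K·e^{−rT}·N(d₂) = 135.116435 − 88.321189 = 46.795246
φ(d₁) = (1/√(2π))·e^{−d₁²/2} = 0.306160
Γ = φ(d₁) / (S·σ·√T) = 0.004170

price = 46.795246
Γ = 0.004170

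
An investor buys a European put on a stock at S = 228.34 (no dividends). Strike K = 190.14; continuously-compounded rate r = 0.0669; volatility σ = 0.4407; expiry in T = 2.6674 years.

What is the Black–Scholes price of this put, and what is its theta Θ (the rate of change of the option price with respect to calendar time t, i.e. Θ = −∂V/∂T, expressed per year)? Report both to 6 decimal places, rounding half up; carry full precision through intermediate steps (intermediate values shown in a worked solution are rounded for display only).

σ√T = 0.4407·√2.6674 = 0.719759
d₁ = (ln(S/K) + (r+σ²/2)T) / (σ√T) = (ln(228.34/190.14) + (0.0669+0.4407²/2)·2.6674) / 0.719759 = (0.183075 + 0.437476) / 0.719759 = 0.862165
d₂ = d₁ − σ√T = 0.862165 − 0.719759 = 0.142405
e^{−rT} = e^{−0.0669·2.6674} = 0.836567
N(−d₁) = 0.194298,  N(−d₂) = 0.443380
Put price V = K·e^{−rT}·N(−d₂) − S·N(−d₁) = 70.526124 − 44.366119 = 26.160005
φ(d₁) = (1/√(2π))·e^{−d₁²/2} = 0.275105
Θ = −S·φ(d₁)·σ/(2√T) + r·K·e^{−rT}·N(−d₂) = −8.475191 + 4.718198 = -3.756993

price = 26.160005
Θ = -3.756993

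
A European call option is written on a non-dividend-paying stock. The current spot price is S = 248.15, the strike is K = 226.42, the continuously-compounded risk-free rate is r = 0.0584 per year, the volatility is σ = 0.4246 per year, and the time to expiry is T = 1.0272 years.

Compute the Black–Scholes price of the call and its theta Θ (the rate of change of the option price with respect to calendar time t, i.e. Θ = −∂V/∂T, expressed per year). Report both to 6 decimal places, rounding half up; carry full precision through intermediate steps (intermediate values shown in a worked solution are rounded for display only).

σ√T = 0.4246·√1.0272 = 0.430336
d₁ = (ln(S/K) + (r+σ²/2)T) / (σ√T) = (ln(248.15/226.42) + (0.0584+0.4246²/2)·1.0272) / 0.430336 = (0.091642 + 0.152583) / 0.430336 = 0.567521
d₂ = d₁ − σ√T = 0.567521 − 0.430336 = 0.137185
e^{−rT} = e^{−0.0584·1.0272} = 0.941775
N(d₁) = 0.714820,  N(d₂) = 0.554558
Call price V = S·N(d₁) − K·e^{−rT}·N(d₂) = 177.382559 − 118.252127 = 59.130432
φ(d₁) = (1/√(2π))·e^{−d₁²/2} = 0.339603
Θ = −S·φ(d₁)·σ/(2√T) − r·K·e^{−rT}·N(d₂) = −17.652573 − 6.905924 = -24.558497

price = 59.130432
Θ = -24.558497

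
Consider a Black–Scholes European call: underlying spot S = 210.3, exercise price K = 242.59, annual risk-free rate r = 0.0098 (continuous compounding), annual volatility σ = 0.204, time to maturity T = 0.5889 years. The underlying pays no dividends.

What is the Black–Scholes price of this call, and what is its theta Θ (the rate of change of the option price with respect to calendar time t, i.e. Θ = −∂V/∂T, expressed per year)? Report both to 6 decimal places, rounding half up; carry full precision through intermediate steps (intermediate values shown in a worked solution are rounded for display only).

σ√T = 0.204·√0.5889 = 0.156549
d₁ = (ln(S/K) + (r+σ²/2)T) / (σ√T) = (ln(210.3/242.59) + (0.0098+0.204²/2)·0.5889) / 0.156549 = (-0.142838 + 0.018025) / 0.156549 = -0.797274
d₂ = d₁ − σ√T = -0.797274 − 0.156549 = -0.953823
e^{−rT} = e^{−0.0098·0.5889} = 0.994245
N(d₁) = 0.212646,  N(d₂) = 0.170087
Call price V = S·N(d₁) − K·e^{−rT}·N(d₂) = 44.719442 − 41.023854 = 3.695588
φ(d₁) = (1/√(2π))·e^{−d₁²/2} = 0.290323
Θ = −S·φ(d₁)·σ/(2√T) − r·K·e^{−rT}·N(d₂) = −8.115214 − 0.402034 = -8.517248

price = 3.695588
Θ = -8.517248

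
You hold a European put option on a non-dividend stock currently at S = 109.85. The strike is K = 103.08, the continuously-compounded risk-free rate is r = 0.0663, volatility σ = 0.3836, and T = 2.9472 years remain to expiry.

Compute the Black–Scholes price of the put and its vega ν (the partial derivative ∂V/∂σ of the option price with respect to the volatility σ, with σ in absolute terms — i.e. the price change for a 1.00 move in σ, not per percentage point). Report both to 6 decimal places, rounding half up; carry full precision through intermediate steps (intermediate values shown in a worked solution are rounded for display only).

price = 14.416084
ν = 57.947933

σ√T = 0.3836·√2.9472 = 0.658542
d₁ = (ln(S/K) + (r+σ²/2)T) / (σ√T) = (ln(109.85/103.08) + (0.0663+0.3836²/2)·2.9472) / 0.658542 = (0.063610 + 0.412238) / 0.658542 = 0.722579
d₂ = d₁ − σ√T = 0.722579 − 0.658542 = 0.064037
e^{−rT} = e^{−0.0663·2.9472} = 0.822506
N(−d₁) = 0.234969,  N(−d₂) = 0.474470
Put price V = K·e^{−rT}·N(−d₂) − S·N(−d₁) = 40.227463 − 25.811379 = 14.416084
φ(d₁) = (1/√(2π))·e^{−d₁²/2} = 0.307279
ν = S·φ(d₁)·√T = 57.947933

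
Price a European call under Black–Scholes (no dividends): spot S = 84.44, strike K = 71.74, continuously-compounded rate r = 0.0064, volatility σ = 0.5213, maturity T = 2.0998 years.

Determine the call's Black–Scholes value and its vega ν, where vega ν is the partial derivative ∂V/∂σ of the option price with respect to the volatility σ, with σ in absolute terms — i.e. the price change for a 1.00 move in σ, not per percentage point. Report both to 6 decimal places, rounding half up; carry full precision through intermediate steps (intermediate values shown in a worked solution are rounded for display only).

price = 30.262814
ν = 40.496041

σ√T = 0.5213·√2.0998 = 0.755399
d₁ = (ln(S/K) + (r+σ²/2)T) / (σ√T) = (ln(84.44/71.74) + (0.0064+0.5213²/2)·2.0998) / 0.755399 = (0.162993 + 0.298753) / 0.755399 = 0.611260
d₂ = d₁ − σ√T = 0.611260 − 0.755399 = -0.144139
e^{−rT} = e^{−0.0064·2.0998} = 0.986651
N(d₁) = 0.729486,  N(d₂) = 0.442695
Call price V = S·N(d₁) − K·e^{−rT}·N(d₂) = 61.597827 − 31.335012 = 30.262814
φ(d₁) = (1/√(2π))·e^{−d₁²/2} = 0.330960
ν = S·φ(d₁)·√T = 40.496041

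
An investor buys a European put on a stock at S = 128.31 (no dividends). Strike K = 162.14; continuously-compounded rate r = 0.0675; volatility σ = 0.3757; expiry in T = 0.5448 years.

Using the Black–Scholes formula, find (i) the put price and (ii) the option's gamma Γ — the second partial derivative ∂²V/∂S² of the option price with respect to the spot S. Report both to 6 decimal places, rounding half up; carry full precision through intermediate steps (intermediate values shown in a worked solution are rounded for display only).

price = 33.450320
Γ = 0.009517

σ√T = 0.3757·√0.5448 = 0.277306
d₁ = (ln(S/K) + (r+σ²/2)T) / (σ√T) = (ln(128.31/162.14) + (0.0675+0.3757²/2)·0.5448) / 0.277306 = (-0.234011 + 0.075223) / 0.277306 = -0.572607
d₂ = d₁ − σ√T = -0.572607 − 0.277306 = -0.849913
e^{−rT} = e^{−0.0675·0.5448} = 0.963894
N(−d₁) = 0.716545,  N(−d₂) = 0.802313
Put price V = K·e^{−rT}·N(−d₂) − S·N(−d₁) = 125.390160 − 91.939840 = 33.450320
φ(d₁) = (1/√(2π))·e^{−d₁²/2} = 0.338620
Γ = φ(d₁) / (S·σ·√T) = 0.009517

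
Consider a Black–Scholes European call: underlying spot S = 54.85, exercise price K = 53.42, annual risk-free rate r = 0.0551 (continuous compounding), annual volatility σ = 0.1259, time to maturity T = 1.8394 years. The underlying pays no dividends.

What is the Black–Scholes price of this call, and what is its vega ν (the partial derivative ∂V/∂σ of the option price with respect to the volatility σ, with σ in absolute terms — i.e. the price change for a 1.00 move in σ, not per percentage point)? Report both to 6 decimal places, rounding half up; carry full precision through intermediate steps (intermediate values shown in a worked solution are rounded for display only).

price = 7.732307
ν = 20.965985

σ√T = 0.1259·√1.8394 = 0.170751
d₁ = (ln(S/K) + (r+σ²/2)T) / (σ√T) = (ln(54.85/53.42) + (0.0551+0.1259²/2)·1.8394) / 0.170751 = (0.026417 + 0.115929) / 0.170751 = 0.833645
d₂ = d₁ − σ√T = 0.833645 − 0.170751 = 0.662894
e^{−rT} = e^{−0.0551·1.8394} = 0.903616
N(d₁) = 0.797759,  N(d₂) = 0.746301
Call price V = S·N(d₁) − K·e^{−rT}·N(d₂) = 43.757108 − 36.024801 = 7.732307
φ(d₁) = (1/√(2π))·e^{−d₁²/2} = 0.281839
ν = S·φ(d₁)·√T = 20.965985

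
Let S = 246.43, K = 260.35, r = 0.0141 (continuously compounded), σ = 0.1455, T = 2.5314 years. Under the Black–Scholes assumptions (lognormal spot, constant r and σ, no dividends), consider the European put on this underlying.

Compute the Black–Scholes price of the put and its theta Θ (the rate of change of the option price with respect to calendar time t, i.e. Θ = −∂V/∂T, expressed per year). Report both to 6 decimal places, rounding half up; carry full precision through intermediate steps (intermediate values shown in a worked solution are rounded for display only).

price = 25.403275
Θ = -2.442509

σ√T = 0.1455·√2.5314 = 0.231496
d₁ = (ln(S/K) + (r+σ²/2)T) / (σ√T) = (ln(246.43/260.35) + (0.0141+0.1455²/2)·2.5314) / 0.231496 = (-0.054949 + 0.062488) / 0.231496 = 0.032567
d₂ = d₁ − σ√T = 0.032567 − 0.231496 = -0.198929
e^{−rT} = e^{−0.0141·2.5314} = 0.964937
N(−d₁) = 0.487010,  N(−d₂) = 0.578841
Put price V = K·e^{−rT}·N(−d₂) − S·N(−d₁) = 145.417179 − 120.013905 = 25.403275
φ(d₁) = (1/√(2π))·e^{−d₁²/2} = 0.398731
Θ = −S·φ(d₁)·σ/(2√T) + r·K·e^{−rT}·N(−d₂) = −4.492892 + 2.050382 = -2.442509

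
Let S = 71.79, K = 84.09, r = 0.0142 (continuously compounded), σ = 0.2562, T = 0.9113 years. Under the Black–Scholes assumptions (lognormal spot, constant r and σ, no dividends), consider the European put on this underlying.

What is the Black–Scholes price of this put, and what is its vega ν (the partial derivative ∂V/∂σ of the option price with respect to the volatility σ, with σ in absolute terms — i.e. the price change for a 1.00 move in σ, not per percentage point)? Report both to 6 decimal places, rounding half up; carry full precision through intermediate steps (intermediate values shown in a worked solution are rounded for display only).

price = 14.423298
ν = 24.465224

σ√T = 0.2562·√0.9113 = 0.244574
d₁ = (ln(S/K) + (r+σ²/2)T) / (σ√T) = (ln(71.79/84.09) + (0.0142+0.2562²/2)·0.9113) / 0.244574 = (-0.158142 + 0.042849) / 0.244574 = -0.471407
d₂ = d₁ − σ√T = -0.471407 − 0.244574 = -0.715981
e^{−rT} = e^{−0.0142·0.9113} = 0.987143
N(−d₁) = 0.681325,  N(−d₂) = 0.762998
Put price V = K·e^{−rT}·N(−d₂) − S·N(−d₁) = 63.335624 − 48.912326 = 14.423298
φ(d₁) = (1/√(2π))·e^{−d₁²/2} = 0.356989
ν = S·φ(d₁)·√T = 24.465224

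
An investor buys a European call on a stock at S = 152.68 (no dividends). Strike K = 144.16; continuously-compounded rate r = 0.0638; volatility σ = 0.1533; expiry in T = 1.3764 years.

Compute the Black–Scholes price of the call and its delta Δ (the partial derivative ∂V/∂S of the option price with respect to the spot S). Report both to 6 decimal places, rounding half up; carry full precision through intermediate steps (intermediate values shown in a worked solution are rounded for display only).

σ√T = 0.1533·√1.3764 = 0.179852
d₁ = (ln(S/K) + (r+σ²/2)T) / (σ√T) = (ln(152.68/144.16) + (0.0638+0.1533²/2)·1.3764) / 0.179852 = (0.057420 + 0.103988) / 0.179852 = 0.897451
d₂ = d₁ − σ√T = 0.897451 − 0.179852 = 0.717599
e^{−rT} = e^{−0.0638·1.3764} = 0.915931
N(d₁) = 0.815261,  N(d₂) = 0.763498
Call price V = S·N(d₁) − K·e^{−rT}·N(d₂) = 124.474026 − 100.812712 = 23.661314
Δ = N(d₁) = 0.815261

price = 23.661314
Δ = 0.815261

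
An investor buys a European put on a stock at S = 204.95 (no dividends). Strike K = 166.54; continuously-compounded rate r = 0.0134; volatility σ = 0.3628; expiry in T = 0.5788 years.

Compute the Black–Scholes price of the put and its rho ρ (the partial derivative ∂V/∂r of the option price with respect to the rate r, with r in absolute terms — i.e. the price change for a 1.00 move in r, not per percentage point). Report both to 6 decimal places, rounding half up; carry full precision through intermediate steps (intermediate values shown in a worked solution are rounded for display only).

σ√T = 0.3628·√0.5788 = 0.276014
d₁ = (ln(S/K) + (r+σ²/2)T) / (σ√T) = (ln(204.95/166.54) + (0.0134+0.3628²/2)·0.5788) / 0.276014 = (0.207531 + 0.045848) / 0.276014 = 0.917990
d₂ = d₁ − σ√T = 0.917990 − 0.276014 = 0.641976
e^{−rT} = e^{−0.0134·0.5788} = 0.992274
N(−d₁) = 0.179312,  N(−d₂) = 0.260444
Put price V = K·e^{−rT}·N(−d₂) − S·N(−d₁) = 43.039306 − 36.749996 = 6.289310
ρ = −K·T·e^{−rT}·N(−d₂) = -24.911151

price = 6.289310
ρ = -24.911151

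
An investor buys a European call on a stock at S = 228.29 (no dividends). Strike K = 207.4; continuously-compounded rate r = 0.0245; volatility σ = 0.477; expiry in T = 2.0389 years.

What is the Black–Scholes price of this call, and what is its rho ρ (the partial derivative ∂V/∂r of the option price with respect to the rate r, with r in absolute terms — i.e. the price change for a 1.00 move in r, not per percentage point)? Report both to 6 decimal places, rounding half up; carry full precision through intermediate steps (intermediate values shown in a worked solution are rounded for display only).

σ√T = 0.477·√2.0389 = 0.681109
d₁ = (ln(S/K) + (r+σ²/2)T) / (σ√T) = (ln(228.29/207.4) + (0.0245+0.477²/2)·2.0389) / 0.681109 = (0.095967 + 0.281907) / 0.681109 = 0.554794
d₂ = d₁ − σ√T = 0.554794 − 0.681109 = -0.126315
e^{−rT} = e^{−0.0245·2.0389} = 0.951274
N(d₁) = 0.710482,  N(d₂) = 0.449741
Call price V = S·N(d₁) − K·e^{−rT}·N(d₂) = 162.195984 − 88.731402 = 73.464582
ρ = K·T·e^{−rT}·N(d₂) = 180.914456

price = 73.464582
ρ = 180.914456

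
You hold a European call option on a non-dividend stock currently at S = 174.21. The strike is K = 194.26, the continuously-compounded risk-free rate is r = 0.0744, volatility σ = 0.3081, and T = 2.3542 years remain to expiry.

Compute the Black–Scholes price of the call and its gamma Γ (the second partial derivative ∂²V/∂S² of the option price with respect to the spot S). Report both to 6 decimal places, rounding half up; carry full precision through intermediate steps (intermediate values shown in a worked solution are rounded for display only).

σ√T = 0.3081·√2.3542 = 0.472730
d₁ = (ln(S/K) + (r+σ²/2)T) / (σ√T) = (ln(174.21/194.26) + (0.0744+0.3081²/2)·2.3542) / 0.472730 = (-0.108936 + 0.286889) / 0.472730 = 0.376438
d₂ = d₁ − σ√T = 0.376438 − 0.472730 = -0.096293
e^{−rT} = e^{−0.0744·2.3542} = 0.839329
N(d₁) = 0.646704,  N(d₂) = 0.461644
Call price V = S·N(d₁) − K·e^{−rT}·N(d₂) = 112.662336 − 75.270168 = 37.392168
φ(d₁) = (1/√(2π))·e^{−d₁²/2} = 0.371654
Γ = φ(d₁) / (S·σ·√T) = 0.004513

price = 37.392168
Γ = 0.004513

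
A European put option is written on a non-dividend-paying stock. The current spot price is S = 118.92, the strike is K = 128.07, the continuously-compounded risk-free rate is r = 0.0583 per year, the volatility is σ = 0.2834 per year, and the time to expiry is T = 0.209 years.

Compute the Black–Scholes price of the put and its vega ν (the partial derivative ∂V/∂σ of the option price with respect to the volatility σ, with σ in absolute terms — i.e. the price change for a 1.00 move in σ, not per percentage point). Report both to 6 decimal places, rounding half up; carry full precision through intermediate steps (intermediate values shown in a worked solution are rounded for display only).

σ√T = 0.2834·√0.209 = 0.129561
d₁ = (ln(S/K) + (r+σ²/2)T) / (σ√T) = (ln(118.92/128.07) + (0.0583+0.2834²/2)·0.209) / 0.129561 = (-0.074126 + 0.020578) / 0.129561 = -0.413307
d₂ = d₁ − σ√T = -0.413307 − 0.129561 = -0.542868
e^{−rT} = e^{−0.0583·0.209} = 0.987889
N(−d₁) = 0.660309,  N(−d₂) = 0.706390
Put price V = K·e^{−rT}·N(−d₂) − S·N(−d₁) = 89.371680 − 78.523967 = 10.847714
φ(d₁) = (1/√(2π))·e^{−d₁²/2} = 0.366283
ν = S·φ(d₁)·√T = 19.913355

price = 10.847714
ν = 19.913355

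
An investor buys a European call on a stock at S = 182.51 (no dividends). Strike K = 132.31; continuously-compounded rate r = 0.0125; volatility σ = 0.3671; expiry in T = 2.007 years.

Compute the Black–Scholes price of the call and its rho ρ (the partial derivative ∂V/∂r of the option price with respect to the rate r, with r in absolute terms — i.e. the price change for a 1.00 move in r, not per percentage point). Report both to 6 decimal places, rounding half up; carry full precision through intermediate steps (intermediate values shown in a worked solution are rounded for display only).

price = 65.313023
ρ = 170.370834

σ√T = 0.3671·√2.007 = 0.520066
d₁ = (ln(S/K) + (r+σ²/2)T) / (σ√T) = (ln(182.51/132.31) + (0.0125+0.3671²/2)·2.007) / 0.520066 = (0.321657 + 0.160322) / 0.520066 = 0.926766
d₂ = d₁ − σ√T = 0.926766 − 0.520066 = 0.406700
e^{−rT} = e^{−0.0125·2.007} = 0.975225
N(d₁) = 0.822976,  N(d₂) = 0.657886
Call price V = S·N(d₁) − K·e^{−rT}·N(d₂) = 150.201331 − 84.888308 = 65.313023
ρ = K·T·e^{−rT}·N(d₂) = 170.370834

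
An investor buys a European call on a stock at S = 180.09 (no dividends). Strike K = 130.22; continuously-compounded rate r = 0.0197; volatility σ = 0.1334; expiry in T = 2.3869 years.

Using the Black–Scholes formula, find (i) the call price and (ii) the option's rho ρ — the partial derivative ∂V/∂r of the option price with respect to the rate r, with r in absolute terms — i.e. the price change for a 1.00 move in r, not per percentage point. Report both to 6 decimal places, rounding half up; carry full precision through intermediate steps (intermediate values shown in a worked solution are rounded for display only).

σ√T = 0.1334·√2.3869 = 0.206098
d₁ = (ln(S/K) + (r+σ²/2)T) / (σ√T) = (ln(180.09/130.22) + (0.0197+0.1334²/2)·2.3869) / 0.206098 = (0.324231 + 0.068260) / 0.206098 = 1.904396
d₂ = d₁ − σ√T = 1.904396 − 0.206098 = 1.698298
e^{−rT} = e^{−0.0197·2.3869} = 0.954066
N(d₁) = 0.971571,  N(d₂) = 0.955274
Call price V = S·N(d₁) − K·e^{−rT}·N(d₂) = 174.970164 − 118.681877 = 56.288287
ρ = K·T·e^{−rT}·N(d₂) = 283.281771

price = 56.288287
ρ = 283.281771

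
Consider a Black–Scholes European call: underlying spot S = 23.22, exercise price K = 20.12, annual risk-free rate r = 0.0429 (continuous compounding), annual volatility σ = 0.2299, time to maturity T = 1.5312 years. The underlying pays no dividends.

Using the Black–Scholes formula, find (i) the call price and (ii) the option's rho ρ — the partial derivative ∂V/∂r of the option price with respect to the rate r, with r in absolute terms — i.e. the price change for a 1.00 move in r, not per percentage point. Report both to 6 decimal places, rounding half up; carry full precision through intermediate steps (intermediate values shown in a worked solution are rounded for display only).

price = 5.175962
ρ = 20.863753

σ√T = 0.2299·√1.5312 = 0.284482
d₁ = (ln(S/K) + (r+σ²/2)T) / (σ√T) = (ln(23.22/20.12) + (0.0429+0.2299²/2)·1.5312) / 0.284482 = (0.143300 + 0.106154) / 0.284482 = 0.876868
d₂ = d₁ − σ√T = 0.876868 − 0.284482 = 0.592386
e^{−rT} = e^{−0.0429·1.5312} = 0.936423
N(d₁) = 0.809721,  N(d₂) = 0.723204
Call price V = S·N(d₁) − K·e^{−rT}·N(d₂) = 18.801715 − 13.625753 = 5.175962
ρ = K·T·e^{−rT}·N(d₂) = 20.863753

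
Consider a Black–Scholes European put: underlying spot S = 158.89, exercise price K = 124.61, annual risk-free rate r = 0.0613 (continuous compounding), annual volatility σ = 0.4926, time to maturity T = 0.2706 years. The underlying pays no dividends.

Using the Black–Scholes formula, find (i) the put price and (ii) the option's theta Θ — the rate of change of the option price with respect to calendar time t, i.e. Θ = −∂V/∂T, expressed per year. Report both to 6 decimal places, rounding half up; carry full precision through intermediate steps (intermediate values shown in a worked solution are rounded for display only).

price = 2.890346
Θ = -14.235829

σ√T = 0.4926·√0.2706 = 0.256247
d₁ = (ln(S/K) + (r+σ²/2)T) / (σ√T) = (ln(158.89/124.61) + (0.0613+0.4926²/2)·0.2706) / 0.256247 = (0.243023 + 0.049419) / 0.256247 = 1.141253
d₂ = d₁ − σ√T = 1.141253 − 0.256247 = 0.885006
e^{−rT} = e^{−0.0613·0.2706} = 0.983549
N(−d₁) = 0.126882,  N(−d₂) = 0.188077
Put price V = K·e^{−rT}·N(−d₂) − S·N(−d₁) = 23.050690 − 20.160344 = 2.890346
φ(d₁) = (1/√(2π))·e^{−d₁²/2} = 0.208010
Θ = −S·φ(d₁)·σ/(2√T) + r·K·e^{−rT}·N(−d₂) = −15.648837 + 1.413007 = -14.235829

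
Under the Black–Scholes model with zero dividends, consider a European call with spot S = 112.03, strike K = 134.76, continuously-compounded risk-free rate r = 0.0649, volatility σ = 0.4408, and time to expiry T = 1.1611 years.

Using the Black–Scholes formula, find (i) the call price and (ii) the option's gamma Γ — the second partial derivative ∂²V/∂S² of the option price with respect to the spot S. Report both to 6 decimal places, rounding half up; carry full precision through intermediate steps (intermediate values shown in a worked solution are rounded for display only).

price = 16.347420
Γ = 0.007497

σ√T = 0.4408·√1.1611 = 0.474981
d₁ = (ln(S/K) + (r+σ²/2)T) / (σ√T) = (ln(112.03/134.76) + (0.0649+0.4408²/2)·1.1611) / 0.474981 = (-0.184729 + 0.188159) / 0.474981 = 0.007222
d₂ = d₁ − σ√T = 0.007222 − 0.474981 = -0.467759
e^{−rT} = e^{−0.0649·1.1611} = 0.927414
N(d₁) = 0.502881,  N(d₂) = 0.319978
Call price V = S·N(d₁) − K·e^{−rT}·N(d₂) = 56.337765 − 39.990345 = 16.347420
φ(d₁) = (1/√(2π))·e^{−d₁²/2} = 0.398932
Γ = φ(d₁) / (S·σ·√T) = 0.007497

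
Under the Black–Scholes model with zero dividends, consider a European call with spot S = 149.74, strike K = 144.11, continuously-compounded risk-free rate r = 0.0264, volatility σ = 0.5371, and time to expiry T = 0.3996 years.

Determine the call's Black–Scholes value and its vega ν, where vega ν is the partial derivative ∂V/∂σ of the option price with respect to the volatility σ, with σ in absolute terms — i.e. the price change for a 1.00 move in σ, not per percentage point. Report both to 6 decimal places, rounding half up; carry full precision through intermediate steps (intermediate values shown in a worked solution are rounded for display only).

price = 23.476768
ν = 35.949318

σ√T = 0.5371·√0.3996 = 0.339522
d₁ = (ln(S/K) + (r+σ²/2)T) / (σ√T) = (ln(149.74/144.11) + (0.0264+0.5371²/2)·0.3996) / 0.339522 = (0.038324 + 0.068187) / 0.339522 = 0.313707
d₂ = d₁ − σ√T = 0.313707 − 0.339522 = -0.025814
e^{−rT} = e^{−0.0264·0.3996} = 0.989506
N(d₁) = 0.623128,  N(d₂) = 0.489703
Call price V = S·N(d₁) − K·e^{−rT}·N(d₂) = 93.307246 − 69.830477 = 23.476768
φ(d₁) = (1/√(2π))·e^{−d₁²/2} = 0.379787
ν = S·φ(d₁)·√T = 35.949318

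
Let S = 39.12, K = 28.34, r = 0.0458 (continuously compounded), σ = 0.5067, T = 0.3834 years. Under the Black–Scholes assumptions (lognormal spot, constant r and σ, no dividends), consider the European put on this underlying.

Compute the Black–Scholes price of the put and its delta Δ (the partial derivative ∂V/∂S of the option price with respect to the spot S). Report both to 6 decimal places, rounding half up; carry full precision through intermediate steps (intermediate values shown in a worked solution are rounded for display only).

price = 0.728313
Δ = -0.107433

σ√T = 0.5067·√0.3834 = 0.313745
d₁ = (ln(S/K) + (r+σ²/2)T) / (σ√T) = (ln(39.12/28.34) + (0.0458+0.5067²/2)·0.3834) / 0.313745 = (0.322360 + 0.066778) / 0.313745 = 1.240298
d₂ = d₁ − σ√T = 1.240298 − 0.313745 = 0.926553
e^{−rT} = e^{−0.0458·0.3834} = 0.982594
N(−d₁) = 0.107433,  N(−d₂) = 0.177079
Put price V = K·e^{−rT}·N(−d₂) − S·N(−d₁) = 4.931078 − 4.202765 = 0.728313
Δ = −N(−d₁) = -0.107433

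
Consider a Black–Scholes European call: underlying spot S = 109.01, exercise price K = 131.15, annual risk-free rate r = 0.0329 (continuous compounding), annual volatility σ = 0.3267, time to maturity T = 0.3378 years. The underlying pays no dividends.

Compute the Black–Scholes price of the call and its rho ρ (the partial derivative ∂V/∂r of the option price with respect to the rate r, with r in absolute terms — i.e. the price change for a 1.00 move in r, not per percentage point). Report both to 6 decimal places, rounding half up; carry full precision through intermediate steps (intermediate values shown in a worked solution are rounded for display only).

price = 2.198706
ρ = 6.843609

σ√T = 0.3267·√0.3378 = 0.189880
d₁ = (ln(S/K) + (r+σ²/2)T) / (σ√T) = (ln(109.01/131.15) + (0.0329+0.3267²/2)·0.3378) / 0.189880 = (-0.184902 + 0.029141) / 0.189880 = -0.820315
d₂ = d₁ − σ√T = -0.820315 − 0.189880 = -1.010195
e^{−rT} = e^{−0.0329·0.3378} = 0.988948
N(d₁) = 0.206018,  N(d₂) = 0.156201
Call price V = S·N(d₁) − K·e^{−rT}·N(d₂) = 22.458059 − 20.259352 = 2.198706
ρ = K·T·e^{−rT}·N(d₂) = 6.843609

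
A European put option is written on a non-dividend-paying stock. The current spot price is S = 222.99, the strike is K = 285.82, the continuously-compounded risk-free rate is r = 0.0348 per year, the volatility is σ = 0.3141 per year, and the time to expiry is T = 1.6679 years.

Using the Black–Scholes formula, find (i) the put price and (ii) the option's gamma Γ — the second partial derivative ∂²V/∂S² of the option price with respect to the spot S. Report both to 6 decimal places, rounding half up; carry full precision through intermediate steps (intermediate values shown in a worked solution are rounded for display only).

price = 67.151063
Γ = 0.004257

σ√T = 0.3141·√1.6679 = 0.405651
d₁ = (ln(S/K) + (r+σ²/2)T) / (σ√T) = (ln(222.99/285.82) + (0.0348+0.3141²/2)·1.6679) / 0.405651 = (-0.248235 + 0.140319) / 0.405651 = -0.266031
d₂ = d₁ − σ√T = -0.266031 − 0.405651 = -0.671682
e^{−rT} = e^{−0.0348·1.6679} = 0.943609
N(−d₁) = 0.604892,  N(−d₂) = 0.749107
Put price V = K·e^{−rT}·N(−d₂) − S·N(−d₁) = 202.036013 − 134.884950 = 67.151063
φ(d₁) = (1/√(2π))·e^{−d₁²/2} = 0.385072
Γ = φ(d₁) / (S·σ·√T) = 0.004257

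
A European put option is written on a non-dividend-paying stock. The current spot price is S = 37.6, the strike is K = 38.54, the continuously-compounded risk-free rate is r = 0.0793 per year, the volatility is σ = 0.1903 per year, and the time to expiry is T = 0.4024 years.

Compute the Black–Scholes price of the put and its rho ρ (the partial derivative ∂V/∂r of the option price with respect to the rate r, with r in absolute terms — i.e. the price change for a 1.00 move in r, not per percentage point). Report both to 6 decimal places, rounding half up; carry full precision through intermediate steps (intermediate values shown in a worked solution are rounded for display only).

σ√T = 0.1903·√0.4024 = 0.120717
d₁ = (ln(S/K) + (r+σ²/2)T) / (σ√T) = (ln(37.6/38.54) + (0.0793+0.1903²/2)·0.4024) / 0.120717 = (-0.024693 + 0.039197) / 0.120717 = 0.120149
d₂ = d₁ − σ√T = 0.120149 − 0.120717 = -0.000568
e^{−rT} = e^{−0.0793·0.4024} = 0.968593
N(−d₁) = 0.452183,  N(−d₂) = 0.500227
Put price V = K·e^{−rT}·N(−d₂) − S·N(−d₁) = 18.673255 − 17.002067 = 1.671188
ρ = −K·T·e^{−rT}·N(−d₂) = -7.514118

price = 1.671188
ρ = -7.514118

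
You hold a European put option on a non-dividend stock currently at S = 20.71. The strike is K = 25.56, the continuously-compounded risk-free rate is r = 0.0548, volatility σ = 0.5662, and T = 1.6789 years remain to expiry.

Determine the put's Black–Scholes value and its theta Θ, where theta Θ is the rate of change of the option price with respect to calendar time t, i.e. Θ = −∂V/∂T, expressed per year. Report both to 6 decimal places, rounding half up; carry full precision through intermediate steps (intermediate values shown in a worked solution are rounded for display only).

price = 7.680582
Θ = -0.871487

σ√T = 0.5662·√1.6789 = 0.733639
d₁ = (ln(S/K) + (r+σ²/2)T) / (σ√T) = (ln(20.71/25.56) + (0.0548+0.5662²/2)·1.6789) / 0.733639 = (-0.210412 + 0.361117) / 0.733639 = 0.205421
d₂ = d₁ − σ√T = 0.205421 − 0.733639 = -0.528218
e^{−rT} = e^{−0.0548·1.6789} = 0.912102
N(−d₁) = 0.418622,  N(−d₂) = 0.701326
Put price V = K·e^{−rT}·N(−d₂) − S·N(−d₁) = 16.350237 − 8.669655 = 7.680582
φ(d₁) = (1/√(2π))·e^{−d₁²/2} = 0.390613
Θ = −S·φ(d₁)·σ/(2√T) + r·K·e^{−rT}·N(−d₂) = −1.767480 + 0.895993 = -0.871487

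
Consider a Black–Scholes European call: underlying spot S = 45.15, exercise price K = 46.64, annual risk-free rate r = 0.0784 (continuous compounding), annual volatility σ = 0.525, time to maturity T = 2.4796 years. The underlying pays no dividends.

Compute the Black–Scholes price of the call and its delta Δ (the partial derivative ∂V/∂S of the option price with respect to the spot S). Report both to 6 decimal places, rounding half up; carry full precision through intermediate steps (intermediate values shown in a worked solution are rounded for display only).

price = 17.011439
Δ = 0.728814

σ√T = 0.525·√2.4796 = 0.826704
d₁ = (ln(S/K) + (r+σ²/2)T) / (σ√T) = (ln(45.15/46.64) + (0.0784+0.525²/2)·2.4796) / 0.826704 = (-0.032468 + 0.536121) / 0.826704 = 0.609229
d₂ = d₁ − σ√T = 0.609229 − 0.826704 = -0.217475
e^{−rT} = e^{−0.0784·2.4796} = 0.823328
N(d₁) = 0.728814,  N(d₂) = 0.413919
Call price V = S·N(d₁) − K·e^{−rT}·N(d₂) = 32.905939 − 15.894500 = 17.011439
Δ = N(d₁) = 0.728814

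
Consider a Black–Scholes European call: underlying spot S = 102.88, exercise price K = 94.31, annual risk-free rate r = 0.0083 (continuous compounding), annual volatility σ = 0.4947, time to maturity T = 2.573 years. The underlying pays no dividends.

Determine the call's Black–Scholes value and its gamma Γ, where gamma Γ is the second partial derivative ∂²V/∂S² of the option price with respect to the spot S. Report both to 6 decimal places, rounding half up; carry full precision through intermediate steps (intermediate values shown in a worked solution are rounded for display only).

σ√T = 0.4947·√2.573 = 0.793527
d₁ = (ln(S/K) + (r+σ²/2)T) / (σ√T) = (ln(102.88/94.31) + (0.0083+0.4947²/2)·2.573) / 0.793527 = (0.086976 + 0.336199) / 0.793527 = 0.533283
d₂ = d₁ − σ√T = 0.533283 − 0.793527 = -0.260244
e^{−rT} = e^{−0.0083·2.573} = 0.978871
N(d₁) = 0.703081,  N(d₂) = 0.397338
Call price V = S·N(d₁) − K·e^{−rT}·N(d₂) = 72.332992 − 36.681140 = 35.651852
φ(d₁) = (1/√(2π))·e^{−d₁²/2} = 0.346063
Γ = φ(d₁) / (S·σ·√T) = 0.004239

price = 35.651852
Γ = 0.004239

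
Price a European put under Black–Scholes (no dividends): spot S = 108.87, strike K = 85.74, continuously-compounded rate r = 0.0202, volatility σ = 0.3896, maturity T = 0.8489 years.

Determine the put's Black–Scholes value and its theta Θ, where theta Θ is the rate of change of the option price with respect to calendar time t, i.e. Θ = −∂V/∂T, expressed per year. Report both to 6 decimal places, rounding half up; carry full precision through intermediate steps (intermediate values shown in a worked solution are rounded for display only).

σ√T = 0.3896·√0.8489 = 0.358961
d₁ = (ln(S/K) + (r+σ²/2)T) / (σ√T) = (ln(108.87/85.74) + (0.0202+0.3896²/2)·0.8489) / 0.358961 = (0.238835 + 0.081574) / 0.358961 = 0.892602
d₂ = d₁ − σ√T = 0.892602 − 0.358961 = 0.533641
e^{−rT} = e^{−0.0202·0.8489} = 0.982998
N(−d₁) = 0.186035,  N(−d₂) = 0.296795
Put price V = K·e^{−rT}·N(−d₂) − S·N(−d₁) = 25.014553 − 20.253646 = 4.760907
φ(d₁) = (1/√(2π))·e^{−d₁²/2} = 0.267855
Θ = −S·φ(d₁)·σ/(2√T) + r·K·e^{−rT}·N(−d₂) = −6.165516 + 0.505294 = -5.660222

price = 4.760907
Θ = -5.660222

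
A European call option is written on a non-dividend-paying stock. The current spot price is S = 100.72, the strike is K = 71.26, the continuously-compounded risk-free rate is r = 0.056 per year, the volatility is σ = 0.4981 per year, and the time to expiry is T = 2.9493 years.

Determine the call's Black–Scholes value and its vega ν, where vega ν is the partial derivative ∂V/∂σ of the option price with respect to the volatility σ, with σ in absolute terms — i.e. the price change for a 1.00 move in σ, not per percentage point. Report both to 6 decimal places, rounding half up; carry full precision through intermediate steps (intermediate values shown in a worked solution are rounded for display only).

price = 51.068685
ν = 40.796359

σ√T = 0.4981·√2.9493 = 0.855413
d₁ = (ln(S/K) + (r+σ²/2)T) / (σ√T) = (ln(100.72/71.26) + (0.056+0.4981²/2)·2.9493) / 0.855413 = (0.346009 + 0.531027) / 0.855413 = 1.025277
d₂ = d₁ − σ√T = 1.025277 − 0.855413 = 0.169864
e^{−rT} = e^{−0.056·2.9493} = 0.847757
N(d₁) = 0.847384,  N(d₂) = 0.567442
Call price V = S·N(d₁) − K·e^{−rT}·N(d₂) = 85.348502 − 34.279817 = 51.068685
φ(d₁) = (1/√(2π))·e^{−d₁²/2} = 0.235856
ν = S·φ(d₁)·√T = 40.796359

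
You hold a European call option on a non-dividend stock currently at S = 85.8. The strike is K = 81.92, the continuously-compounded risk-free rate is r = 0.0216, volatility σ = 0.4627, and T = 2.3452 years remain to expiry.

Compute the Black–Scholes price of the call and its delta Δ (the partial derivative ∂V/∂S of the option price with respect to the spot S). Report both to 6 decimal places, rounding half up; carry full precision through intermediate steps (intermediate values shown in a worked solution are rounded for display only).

price = 26.824854
Δ = 0.688318

σ√T = 0.4627·√2.3452 = 0.708581
d₁ = (ln(S/K) + (r+σ²/2)T) / (σ√T) = (ln(85.8/81.92) + (0.0216+0.4627²/2)·2.3452) / 0.708581 = (0.046276 + 0.301700) / 0.708581 = 0.491088
d₂ = d₁ − σ√T = 0.491088 − 0.708581 = -0.217493
e^{−rT} = e^{−0.0216·2.3452} = 0.950605
N(d₁) = 0.688318,  N(d₂) = 0.413912
Call price V = S·N(d₁) − K·e^{−rT}·N(d₂) = 59.057677 − 32.232823 = 26.824854
Δ = N(d₁) = 0.688318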